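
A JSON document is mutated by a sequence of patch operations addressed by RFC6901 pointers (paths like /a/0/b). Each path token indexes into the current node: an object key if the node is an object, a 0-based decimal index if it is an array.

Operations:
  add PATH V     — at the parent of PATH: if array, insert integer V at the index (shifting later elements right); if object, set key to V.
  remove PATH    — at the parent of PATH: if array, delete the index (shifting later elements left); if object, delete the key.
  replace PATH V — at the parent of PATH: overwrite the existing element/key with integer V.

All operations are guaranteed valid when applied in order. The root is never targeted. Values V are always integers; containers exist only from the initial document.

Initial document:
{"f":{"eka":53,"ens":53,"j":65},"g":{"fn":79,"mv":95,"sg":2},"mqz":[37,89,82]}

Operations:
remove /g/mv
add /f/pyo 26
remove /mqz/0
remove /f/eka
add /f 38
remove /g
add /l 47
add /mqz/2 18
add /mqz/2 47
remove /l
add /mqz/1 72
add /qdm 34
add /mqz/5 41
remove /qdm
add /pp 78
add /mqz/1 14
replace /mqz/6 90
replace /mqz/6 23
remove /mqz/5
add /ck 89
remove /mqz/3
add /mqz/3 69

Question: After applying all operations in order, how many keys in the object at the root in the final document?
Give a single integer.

After op 1 (remove /g/mv): {"f":{"eka":53,"ens":53,"j":65},"g":{"fn":79,"sg":2},"mqz":[37,89,82]}
After op 2 (add /f/pyo 26): {"f":{"eka":53,"ens":53,"j":65,"pyo":26},"g":{"fn":79,"sg":2},"mqz":[37,89,82]}
After op 3 (remove /mqz/0): {"f":{"eka":53,"ens":53,"j":65,"pyo":26},"g":{"fn":79,"sg":2},"mqz":[89,82]}
After op 4 (remove /f/eka): {"f":{"ens":53,"j":65,"pyo":26},"g":{"fn":79,"sg":2},"mqz":[89,82]}
After op 5 (add /f 38): {"f":38,"g":{"fn":79,"sg":2},"mqz":[89,82]}
After op 6 (remove /g): {"f":38,"mqz":[89,82]}
After op 7 (add /l 47): {"f":38,"l":47,"mqz":[89,82]}
After op 8 (add /mqz/2 18): {"f":38,"l":47,"mqz":[89,82,18]}
After op 9 (add /mqz/2 47): {"f":38,"l":47,"mqz":[89,82,47,18]}
After op 10 (remove /l): {"f":38,"mqz":[89,82,47,18]}
After op 11 (add /mqz/1 72): {"f":38,"mqz":[89,72,82,47,18]}
After op 12 (add /qdm 34): {"f":38,"mqz":[89,72,82,47,18],"qdm":34}
After op 13 (add /mqz/5 41): {"f":38,"mqz":[89,72,82,47,18,41],"qdm":34}
After op 14 (remove /qdm): {"f":38,"mqz":[89,72,82,47,18,41]}
After op 15 (add /pp 78): {"f":38,"mqz":[89,72,82,47,18,41],"pp":78}
After op 16 (add /mqz/1 14): {"f":38,"mqz":[89,14,72,82,47,18,41],"pp":78}
After op 17 (replace /mqz/6 90): {"f":38,"mqz":[89,14,72,82,47,18,90],"pp":78}
After op 18 (replace /mqz/6 23): {"f":38,"mqz":[89,14,72,82,47,18,23],"pp":78}
After op 19 (remove /mqz/5): {"f":38,"mqz":[89,14,72,82,47,23],"pp":78}
After op 20 (add /ck 89): {"ck":89,"f":38,"mqz":[89,14,72,82,47,23],"pp":78}
After op 21 (remove /mqz/3): {"ck":89,"f":38,"mqz":[89,14,72,47,23],"pp":78}
After op 22 (add /mqz/3 69): {"ck":89,"f":38,"mqz":[89,14,72,69,47,23],"pp":78}
Size at the root: 4

Answer: 4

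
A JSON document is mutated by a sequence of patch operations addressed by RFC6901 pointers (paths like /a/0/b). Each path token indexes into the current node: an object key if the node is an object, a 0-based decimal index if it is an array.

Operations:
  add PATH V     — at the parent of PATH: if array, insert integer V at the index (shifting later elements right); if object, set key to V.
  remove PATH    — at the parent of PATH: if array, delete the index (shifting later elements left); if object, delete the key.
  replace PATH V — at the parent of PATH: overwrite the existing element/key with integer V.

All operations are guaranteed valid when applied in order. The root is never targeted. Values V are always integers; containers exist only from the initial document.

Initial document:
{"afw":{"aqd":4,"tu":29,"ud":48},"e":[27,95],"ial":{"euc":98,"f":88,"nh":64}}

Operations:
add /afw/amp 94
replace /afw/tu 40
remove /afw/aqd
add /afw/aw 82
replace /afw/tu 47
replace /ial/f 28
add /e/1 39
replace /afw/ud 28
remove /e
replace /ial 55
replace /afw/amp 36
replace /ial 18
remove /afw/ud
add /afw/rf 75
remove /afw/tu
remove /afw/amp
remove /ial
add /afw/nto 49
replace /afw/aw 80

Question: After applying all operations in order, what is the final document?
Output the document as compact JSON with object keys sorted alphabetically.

Answer: {"afw":{"aw":80,"nto":49,"rf":75}}

Derivation:
After op 1 (add /afw/amp 94): {"afw":{"amp":94,"aqd":4,"tu":29,"ud":48},"e":[27,95],"ial":{"euc":98,"f":88,"nh":64}}
After op 2 (replace /afw/tu 40): {"afw":{"amp":94,"aqd":4,"tu":40,"ud":48},"e":[27,95],"ial":{"euc":98,"f":88,"nh":64}}
After op 3 (remove /afw/aqd): {"afw":{"amp":94,"tu":40,"ud":48},"e":[27,95],"ial":{"euc":98,"f":88,"nh":64}}
After op 4 (add /afw/aw 82): {"afw":{"amp":94,"aw":82,"tu":40,"ud":48},"e":[27,95],"ial":{"euc":98,"f":88,"nh":64}}
After op 5 (replace /afw/tu 47): {"afw":{"amp":94,"aw":82,"tu":47,"ud":48},"e":[27,95],"ial":{"euc":98,"f":88,"nh":64}}
After op 6 (replace /ial/f 28): {"afw":{"amp":94,"aw":82,"tu":47,"ud":48},"e":[27,95],"ial":{"euc":98,"f":28,"nh":64}}
After op 7 (add /e/1 39): {"afw":{"amp":94,"aw":82,"tu":47,"ud":48},"e":[27,39,95],"ial":{"euc":98,"f":28,"nh":64}}
After op 8 (replace /afw/ud 28): {"afw":{"amp":94,"aw":82,"tu":47,"ud":28},"e":[27,39,95],"ial":{"euc":98,"f":28,"nh":64}}
After op 9 (remove /e): {"afw":{"amp":94,"aw":82,"tu":47,"ud":28},"ial":{"euc":98,"f":28,"nh":64}}
After op 10 (replace /ial 55): {"afw":{"amp":94,"aw":82,"tu":47,"ud":28},"ial":55}
After op 11 (replace /afw/amp 36): {"afw":{"amp":36,"aw":82,"tu":47,"ud":28},"ial":55}
After op 12 (replace /ial 18): {"afw":{"amp":36,"aw":82,"tu":47,"ud":28},"ial":18}
After op 13 (remove /afw/ud): {"afw":{"amp":36,"aw":82,"tu":47},"ial":18}
After op 14 (add /afw/rf 75): {"afw":{"amp":36,"aw":82,"rf":75,"tu":47},"ial":18}
After op 15 (remove /afw/tu): {"afw":{"amp":36,"aw":82,"rf":75},"ial":18}
After op 16 (remove /afw/amp): {"afw":{"aw":82,"rf":75},"ial":18}
After op 17 (remove /ial): {"afw":{"aw":82,"rf":75}}
After op 18 (add /afw/nto 49): {"afw":{"aw":82,"nto":49,"rf":75}}
After op 19 (replace /afw/aw 80): {"afw":{"aw":80,"nto":49,"rf":75}}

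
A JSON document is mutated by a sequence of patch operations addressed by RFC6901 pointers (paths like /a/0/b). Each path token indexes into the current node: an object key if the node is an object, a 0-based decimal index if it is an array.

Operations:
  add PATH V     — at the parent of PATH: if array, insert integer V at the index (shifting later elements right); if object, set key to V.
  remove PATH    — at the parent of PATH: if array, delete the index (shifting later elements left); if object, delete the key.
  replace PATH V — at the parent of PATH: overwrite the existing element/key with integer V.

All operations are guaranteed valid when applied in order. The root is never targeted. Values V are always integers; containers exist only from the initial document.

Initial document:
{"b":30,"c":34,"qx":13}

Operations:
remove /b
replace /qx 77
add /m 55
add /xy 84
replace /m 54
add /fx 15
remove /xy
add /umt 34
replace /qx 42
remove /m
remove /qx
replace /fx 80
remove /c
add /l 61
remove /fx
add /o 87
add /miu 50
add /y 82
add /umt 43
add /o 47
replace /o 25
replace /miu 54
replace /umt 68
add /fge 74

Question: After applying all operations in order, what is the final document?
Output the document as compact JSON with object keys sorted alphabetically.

After op 1 (remove /b): {"c":34,"qx":13}
After op 2 (replace /qx 77): {"c":34,"qx":77}
After op 3 (add /m 55): {"c":34,"m":55,"qx":77}
After op 4 (add /xy 84): {"c":34,"m":55,"qx":77,"xy":84}
After op 5 (replace /m 54): {"c":34,"m":54,"qx":77,"xy":84}
After op 6 (add /fx 15): {"c":34,"fx":15,"m":54,"qx":77,"xy":84}
After op 7 (remove /xy): {"c":34,"fx":15,"m":54,"qx":77}
After op 8 (add /umt 34): {"c":34,"fx":15,"m":54,"qx":77,"umt":34}
After op 9 (replace /qx 42): {"c":34,"fx":15,"m":54,"qx":42,"umt":34}
After op 10 (remove /m): {"c":34,"fx":15,"qx":42,"umt":34}
After op 11 (remove /qx): {"c":34,"fx":15,"umt":34}
After op 12 (replace /fx 80): {"c":34,"fx":80,"umt":34}
After op 13 (remove /c): {"fx":80,"umt":34}
After op 14 (add /l 61): {"fx":80,"l":61,"umt":34}
After op 15 (remove /fx): {"l":61,"umt":34}
After op 16 (add /o 87): {"l":61,"o":87,"umt":34}
After op 17 (add /miu 50): {"l":61,"miu":50,"o":87,"umt":34}
After op 18 (add /y 82): {"l":61,"miu":50,"o":87,"umt":34,"y":82}
After op 19 (add /umt 43): {"l":61,"miu":50,"o":87,"umt":43,"y":82}
After op 20 (add /o 47): {"l":61,"miu":50,"o":47,"umt":43,"y":82}
After op 21 (replace /o 25): {"l":61,"miu":50,"o":25,"umt":43,"y":82}
After op 22 (replace /miu 54): {"l":61,"miu":54,"o":25,"umt":43,"y":82}
After op 23 (replace /umt 68): {"l":61,"miu":54,"o":25,"umt":68,"y":82}
After op 24 (add /fge 74): {"fge":74,"l":61,"miu":54,"o":25,"umt":68,"y":82}

Answer: {"fge":74,"l":61,"miu":54,"o":25,"umt":68,"y":82}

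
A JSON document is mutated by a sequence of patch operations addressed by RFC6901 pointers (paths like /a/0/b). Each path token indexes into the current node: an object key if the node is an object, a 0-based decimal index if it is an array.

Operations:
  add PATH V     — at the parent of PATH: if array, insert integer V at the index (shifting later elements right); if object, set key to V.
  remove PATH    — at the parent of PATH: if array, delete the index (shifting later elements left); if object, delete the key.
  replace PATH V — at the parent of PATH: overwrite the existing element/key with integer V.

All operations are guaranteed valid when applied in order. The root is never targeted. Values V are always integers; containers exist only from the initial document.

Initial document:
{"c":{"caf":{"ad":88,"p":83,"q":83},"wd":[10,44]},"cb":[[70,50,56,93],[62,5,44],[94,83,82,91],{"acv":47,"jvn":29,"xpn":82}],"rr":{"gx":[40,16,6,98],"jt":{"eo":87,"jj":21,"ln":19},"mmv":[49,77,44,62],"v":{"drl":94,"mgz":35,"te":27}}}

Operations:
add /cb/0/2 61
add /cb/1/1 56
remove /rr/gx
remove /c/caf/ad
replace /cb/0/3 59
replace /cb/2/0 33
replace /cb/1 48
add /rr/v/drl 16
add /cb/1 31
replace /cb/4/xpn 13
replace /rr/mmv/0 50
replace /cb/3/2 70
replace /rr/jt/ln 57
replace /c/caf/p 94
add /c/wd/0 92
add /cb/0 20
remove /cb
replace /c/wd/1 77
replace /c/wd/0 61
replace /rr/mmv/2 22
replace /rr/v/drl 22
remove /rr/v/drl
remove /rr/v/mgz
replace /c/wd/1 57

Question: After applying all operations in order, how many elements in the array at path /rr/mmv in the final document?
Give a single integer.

Answer: 4

Derivation:
After op 1 (add /cb/0/2 61): {"c":{"caf":{"ad":88,"p":83,"q":83},"wd":[10,44]},"cb":[[70,50,61,56,93],[62,5,44],[94,83,82,91],{"acv":47,"jvn":29,"xpn":82}],"rr":{"gx":[40,16,6,98],"jt":{"eo":87,"jj":21,"ln":19},"mmv":[49,77,44,62],"v":{"drl":94,"mgz":35,"te":27}}}
After op 2 (add /cb/1/1 56): {"c":{"caf":{"ad":88,"p":83,"q":83},"wd":[10,44]},"cb":[[70,50,61,56,93],[62,56,5,44],[94,83,82,91],{"acv":47,"jvn":29,"xpn":82}],"rr":{"gx":[40,16,6,98],"jt":{"eo":87,"jj":21,"ln":19},"mmv":[49,77,44,62],"v":{"drl":94,"mgz":35,"te":27}}}
After op 3 (remove /rr/gx): {"c":{"caf":{"ad":88,"p":83,"q":83},"wd":[10,44]},"cb":[[70,50,61,56,93],[62,56,5,44],[94,83,82,91],{"acv":47,"jvn":29,"xpn":82}],"rr":{"jt":{"eo":87,"jj":21,"ln":19},"mmv":[49,77,44,62],"v":{"drl":94,"mgz":35,"te":27}}}
After op 4 (remove /c/caf/ad): {"c":{"caf":{"p":83,"q":83},"wd":[10,44]},"cb":[[70,50,61,56,93],[62,56,5,44],[94,83,82,91],{"acv":47,"jvn":29,"xpn":82}],"rr":{"jt":{"eo":87,"jj":21,"ln":19},"mmv":[49,77,44,62],"v":{"drl":94,"mgz":35,"te":27}}}
After op 5 (replace /cb/0/3 59): {"c":{"caf":{"p":83,"q":83},"wd":[10,44]},"cb":[[70,50,61,59,93],[62,56,5,44],[94,83,82,91],{"acv":47,"jvn":29,"xpn":82}],"rr":{"jt":{"eo":87,"jj":21,"ln":19},"mmv":[49,77,44,62],"v":{"drl":94,"mgz":35,"te":27}}}
After op 6 (replace /cb/2/0 33): {"c":{"caf":{"p":83,"q":83},"wd":[10,44]},"cb":[[70,50,61,59,93],[62,56,5,44],[33,83,82,91],{"acv":47,"jvn":29,"xpn":82}],"rr":{"jt":{"eo":87,"jj":21,"ln":19},"mmv":[49,77,44,62],"v":{"drl":94,"mgz":35,"te":27}}}
After op 7 (replace /cb/1 48): {"c":{"caf":{"p":83,"q":83},"wd":[10,44]},"cb":[[70,50,61,59,93],48,[33,83,82,91],{"acv":47,"jvn":29,"xpn":82}],"rr":{"jt":{"eo":87,"jj":21,"ln":19},"mmv":[49,77,44,62],"v":{"drl":94,"mgz":35,"te":27}}}
After op 8 (add /rr/v/drl 16): {"c":{"caf":{"p":83,"q":83},"wd":[10,44]},"cb":[[70,50,61,59,93],48,[33,83,82,91],{"acv":47,"jvn":29,"xpn":82}],"rr":{"jt":{"eo":87,"jj":21,"ln":19},"mmv":[49,77,44,62],"v":{"drl":16,"mgz":35,"te":27}}}
After op 9 (add /cb/1 31): {"c":{"caf":{"p":83,"q":83},"wd":[10,44]},"cb":[[70,50,61,59,93],31,48,[33,83,82,91],{"acv":47,"jvn":29,"xpn":82}],"rr":{"jt":{"eo":87,"jj":21,"ln":19},"mmv":[49,77,44,62],"v":{"drl":16,"mgz":35,"te":27}}}
After op 10 (replace /cb/4/xpn 13): {"c":{"caf":{"p":83,"q":83},"wd":[10,44]},"cb":[[70,50,61,59,93],31,48,[33,83,82,91],{"acv":47,"jvn":29,"xpn":13}],"rr":{"jt":{"eo":87,"jj":21,"ln":19},"mmv":[49,77,44,62],"v":{"drl":16,"mgz":35,"te":27}}}
After op 11 (replace /rr/mmv/0 50): {"c":{"caf":{"p":83,"q":83},"wd":[10,44]},"cb":[[70,50,61,59,93],31,48,[33,83,82,91],{"acv":47,"jvn":29,"xpn":13}],"rr":{"jt":{"eo":87,"jj":21,"ln":19},"mmv":[50,77,44,62],"v":{"drl":16,"mgz":35,"te":27}}}
After op 12 (replace /cb/3/2 70): {"c":{"caf":{"p":83,"q":83},"wd":[10,44]},"cb":[[70,50,61,59,93],31,48,[33,83,70,91],{"acv":47,"jvn":29,"xpn":13}],"rr":{"jt":{"eo":87,"jj":21,"ln":19},"mmv":[50,77,44,62],"v":{"drl":16,"mgz":35,"te":27}}}
After op 13 (replace /rr/jt/ln 57): {"c":{"caf":{"p":83,"q":83},"wd":[10,44]},"cb":[[70,50,61,59,93],31,48,[33,83,70,91],{"acv":47,"jvn":29,"xpn":13}],"rr":{"jt":{"eo":87,"jj":21,"ln":57},"mmv":[50,77,44,62],"v":{"drl":16,"mgz":35,"te":27}}}
After op 14 (replace /c/caf/p 94): {"c":{"caf":{"p":94,"q":83},"wd":[10,44]},"cb":[[70,50,61,59,93],31,48,[33,83,70,91],{"acv":47,"jvn":29,"xpn":13}],"rr":{"jt":{"eo":87,"jj":21,"ln":57},"mmv":[50,77,44,62],"v":{"drl":16,"mgz":35,"te":27}}}
After op 15 (add /c/wd/0 92): {"c":{"caf":{"p":94,"q":83},"wd":[92,10,44]},"cb":[[70,50,61,59,93],31,48,[33,83,70,91],{"acv":47,"jvn":29,"xpn":13}],"rr":{"jt":{"eo":87,"jj":21,"ln":57},"mmv":[50,77,44,62],"v":{"drl":16,"mgz":35,"te":27}}}
After op 16 (add /cb/0 20): {"c":{"caf":{"p":94,"q":83},"wd":[92,10,44]},"cb":[20,[70,50,61,59,93],31,48,[33,83,70,91],{"acv":47,"jvn":29,"xpn":13}],"rr":{"jt":{"eo":87,"jj":21,"ln":57},"mmv":[50,77,44,62],"v":{"drl":16,"mgz":35,"te":27}}}
After op 17 (remove /cb): {"c":{"caf":{"p":94,"q":83},"wd":[92,10,44]},"rr":{"jt":{"eo":87,"jj":21,"ln":57},"mmv":[50,77,44,62],"v":{"drl":16,"mgz":35,"te":27}}}
After op 18 (replace /c/wd/1 77): {"c":{"caf":{"p":94,"q":83},"wd":[92,77,44]},"rr":{"jt":{"eo":87,"jj":21,"ln":57},"mmv":[50,77,44,62],"v":{"drl":16,"mgz":35,"te":27}}}
After op 19 (replace /c/wd/0 61): {"c":{"caf":{"p":94,"q":83},"wd":[61,77,44]},"rr":{"jt":{"eo":87,"jj":21,"ln":57},"mmv":[50,77,44,62],"v":{"drl":16,"mgz":35,"te":27}}}
After op 20 (replace /rr/mmv/2 22): {"c":{"caf":{"p":94,"q":83},"wd":[61,77,44]},"rr":{"jt":{"eo":87,"jj":21,"ln":57},"mmv":[50,77,22,62],"v":{"drl":16,"mgz":35,"te":27}}}
After op 21 (replace /rr/v/drl 22): {"c":{"caf":{"p":94,"q":83},"wd":[61,77,44]},"rr":{"jt":{"eo":87,"jj":21,"ln":57},"mmv":[50,77,22,62],"v":{"drl":22,"mgz":35,"te":27}}}
After op 22 (remove /rr/v/drl): {"c":{"caf":{"p":94,"q":83},"wd":[61,77,44]},"rr":{"jt":{"eo":87,"jj":21,"ln":57},"mmv":[50,77,22,62],"v":{"mgz":35,"te":27}}}
After op 23 (remove /rr/v/mgz): {"c":{"caf":{"p":94,"q":83},"wd":[61,77,44]},"rr":{"jt":{"eo":87,"jj":21,"ln":57},"mmv":[50,77,22,62],"v":{"te":27}}}
After op 24 (replace /c/wd/1 57): {"c":{"caf":{"p":94,"q":83},"wd":[61,57,44]},"rr":{"jt":{"eo":87,"jj":21,"ln":57},"mmv":[50,77,22,62],"v":{"te":27}}}
Size at path /rr/mmv: 4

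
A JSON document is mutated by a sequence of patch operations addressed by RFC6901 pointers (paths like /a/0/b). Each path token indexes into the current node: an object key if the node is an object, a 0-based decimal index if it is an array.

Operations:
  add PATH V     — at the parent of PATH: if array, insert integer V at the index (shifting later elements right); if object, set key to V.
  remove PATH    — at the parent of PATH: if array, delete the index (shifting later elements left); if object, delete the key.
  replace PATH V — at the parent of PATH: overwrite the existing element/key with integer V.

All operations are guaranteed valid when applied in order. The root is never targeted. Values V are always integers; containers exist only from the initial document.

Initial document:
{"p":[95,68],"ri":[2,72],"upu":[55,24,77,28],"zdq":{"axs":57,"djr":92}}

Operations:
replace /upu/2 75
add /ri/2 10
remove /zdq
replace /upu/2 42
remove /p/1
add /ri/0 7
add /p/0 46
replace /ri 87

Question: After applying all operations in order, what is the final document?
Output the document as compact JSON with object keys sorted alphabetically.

After op 1 (replace /upu/2 75): {"p":[95,68],"ri":[2,72],"upu":[55,24,75,28],"zdq":{"axs":57,"djr":92}}
After op 2 (add /ri/2 10): {"p":[95,68],"ri":[2,72,10],"upu":[55,24,75,28],"zdq":{"axs":57,"djr":92}}
After op 3 (remove /zdq): {"p":[95,68],"ri":[2,72,10],"upu":[55,24,75,28]}
After op 4 (replace /upu/2 42): {"p":[95,68],"ri":[2,72,10],"upu":[55,24,42,28]}
After op 5 (remove /p/1): {"p":[95],"ri":[2,72,10],"upu":[55,24,42,28]}
After op 6 (add /ri/0 7): {"p":[95],"ri":[7,2,72,10],"upu":[55,24,42,28]}
After op 7 (add /p/0 46): {"p":[46,95],"ri":[7,2,72,10],"upu":[55,24,42,28]}
After op 8 (replace /ri 87): {"p":[46,95],"ri":87,"upu":[55,24,42,28]}

Answer: {"p":[46,95],"ri":87,"upu":[55,24,42,28]}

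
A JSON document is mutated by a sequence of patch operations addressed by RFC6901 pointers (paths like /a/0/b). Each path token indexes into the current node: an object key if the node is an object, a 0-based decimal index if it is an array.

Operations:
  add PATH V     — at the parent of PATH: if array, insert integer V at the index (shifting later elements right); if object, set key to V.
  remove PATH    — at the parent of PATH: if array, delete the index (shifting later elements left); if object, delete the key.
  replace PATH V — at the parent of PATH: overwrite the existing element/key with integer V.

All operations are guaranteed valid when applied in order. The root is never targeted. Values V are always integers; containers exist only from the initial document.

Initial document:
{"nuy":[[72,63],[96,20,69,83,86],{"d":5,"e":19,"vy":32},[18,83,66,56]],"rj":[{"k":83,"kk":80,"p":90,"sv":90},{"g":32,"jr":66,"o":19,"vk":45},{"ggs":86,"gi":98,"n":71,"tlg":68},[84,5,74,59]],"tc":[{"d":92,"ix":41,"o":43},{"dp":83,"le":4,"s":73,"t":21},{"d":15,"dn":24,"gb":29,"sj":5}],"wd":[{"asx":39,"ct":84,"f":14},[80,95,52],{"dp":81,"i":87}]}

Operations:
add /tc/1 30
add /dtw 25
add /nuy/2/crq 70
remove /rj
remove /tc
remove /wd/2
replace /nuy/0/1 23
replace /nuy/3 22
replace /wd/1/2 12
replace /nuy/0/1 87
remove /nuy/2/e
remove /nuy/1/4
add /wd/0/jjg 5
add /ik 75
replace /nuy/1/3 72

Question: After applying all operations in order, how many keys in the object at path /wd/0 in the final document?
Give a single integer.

Answer: 4

Derivation:
After op 1 (add /tc/1 30): {"nuy":[[72,63],[96,20,69,83,86],{"d":5,"e":19,"vy":32},[18,83,66,56]],"rj":[{"k":83,"kk":80,"p":90,"sv":90},{"g":32,"jr":66,"o":19,"vk":45},{"ggs":86,"gi":98,"n":71,"tlg":68},[84,5,74,59]],"tc":[{"d":92,"ix":41,"o":43},30,{"dp":83,"le":4,"s":73,"t":21},{"d":15,"dn":24,"gb":29,"sj":5}],"wd":[{"asx":39,"ct":84,"f":14},[80,95,52],{"dp":81,"i":87}]}
After op 2 (add /dtw 25): {"dtw":25,"nuy":[[72,63],[96,20,69,83,86],{"d":5,"e":19,"vy":32},[18,83,66,56]],"rj":[{"k":83,"kk":80,"p":90,"sv":90},{"g":32,"jr":66,"o":19,"vk":45},{"ggs":86,"gi":98,"n":71,"tlg":68},[84,5,74,59]],"tc":[{"d":92,"ix":41,"o":43},30,{"dp":83,"le":4,"s":73,"t":21},{"d":15,"dn":24,"gb":29,"sj":5}],"wd":[{"asx":39,"ct":84,"f":14},[80,95,52],{"dp":81,"i":87}]}
After op 3 (add /nuy/2/crq 70): {"dtw":25,"nuy":[[72,63],[96,20,69,83,86],{"crq":70,"d":5,"e":19,"vy":32},[18,83,66,56]],"rj":[{"k":83,"kk":80,"p":90,"sv":90},{"g":32,"jr":66,"o":19,"vk":45},{"ggs":86,"gi":98,"n":71,"tlg":68},[84,5,74,59]],"tc":[{"d":92,"ix":41,"o":43},30,{"dp":83,"le":4,"s":73,"t":21},{"d":15,"dn":24,"gb":29,"sj":5}],"wd":[{"asx":39,"ct":84,"f":14},[80,95,52],{"dp":81,"i":87}]}
After op 4 (remove /rj): {"dtw":25,"nuy":[[72,63],[96,20,69,83,86],{"crq":70,"d":5,"e":19,"vy":32},[18,83,66,56]],"tc":[{"d":92,"ix":41,"o":43},30,{"dp":83,"le":4,"s":73,"t":21},{"d":15,"dn":24,"gb":29,"sj":5}],"wd":[{"asx":39,"ct":84,"f":14},[80,95,52],{"dp":81,"i":87}]}
After op 5 (remove /tc): {"dtw":25,"nuy":[[72,63],[96,20,69,83,86],{"crq":70,"d":5,"e":19,"vy":32},[18,83,66,56]],"wd":[{"asx":39,"ct":84,"f":14},[80,95,52],{"dp":81,"i":87}]}
After op 6 (remove /wd/2): {"dtw":25,"nuy":[[72,63],[96,20,69,83,86],{"crq":70,"d":5,"e":19,"vy":32},[18,83,66,56]],"wd":[{"asx":39,"ct":84,"f":14},[80,95,52]]}
After op 7 (replace /nuy/0/1 23): {"dtw":25,"nuy":[[72,23],[96,20,69,83,86],{"crq":70,"d":5,"e":19,"vy":32},[18,83,66,56]],"wd":[{"asx":39,"ct":84,"f":14},[80,95,52]]}
After op 8 (replace /nuy/3 22): {"dtw":25,"nuy":[[72,23],[96,20,69,83,86],{"crq":70,"d":5,"e":19,"vy":32},22],"wd":[{"asx":39,"ct":84,"f":14},[80,95,52]]}
After op 9 (replace /wd/1/2 12): {"dtw":25,"nuy":[[72,23],[96,20,69,83,86],{"crq":70,"d":5,"e":19,"vy":32},22],"wd":[{"asx":39,"ct":84,"f":14},[80,95,12]]}
After op 10 (replace /nuy/0/1 87): {"dtw":25,"nuy":[[72,87],[96,20,69,83,86],{"crq":70,"d":5,"e":19,"vy":32},22],"wd":[{"asx":39,"ct":84,"f":14},[80,95,12]]}
After op 11 (remove /nuy/2/e): {"dtw":25,"nuy":[[72,87],[96,20,69,83,86],{"crq":70,"d":5,"vy":32},22],"wd":[{"asx":39,"ct":84,"f":14},[80,95,12]]}
After op 12 (remove /nuy/1/4): {"dtw":25,"nuy":[[72,87],[96,20,69,83],{"crq":70,"d":5,"vy":32},22],"wd":[{"asx":39,"ct":84,"f":14},[80,95,12]]}
After op 13 (add /wd/0/jjg 5): {"dtw":25,"nuy":[[72,87],[96,20,69,83],{"crq":70,"d":5,"vy":32},22],"wd":[{"asx":39,"ct":84,"f":14,"jjg":5},[80,95,12]]}
After op 14 (add /ik 75): {"dtw":25,"ik":75,"nuy":[[72,87],[96,20,69,83],{"crq":70,"d":5,"vy":32},22],"wd":[{"asx":39,"ct":84,"f":14,"jjg":5},[80,95,12]]}
After op 15 (replace /nuy/1/3 72): {"dtw":25,"ik":75,"nuy":[[72,87],[96,20,69,72],{"crq":70,"d":5,"vy":32},22],"wd":[{"asx":39,"ct":84,"f":14,"jjg":5},[80,95,12]]}
Size at path /wd/0: 4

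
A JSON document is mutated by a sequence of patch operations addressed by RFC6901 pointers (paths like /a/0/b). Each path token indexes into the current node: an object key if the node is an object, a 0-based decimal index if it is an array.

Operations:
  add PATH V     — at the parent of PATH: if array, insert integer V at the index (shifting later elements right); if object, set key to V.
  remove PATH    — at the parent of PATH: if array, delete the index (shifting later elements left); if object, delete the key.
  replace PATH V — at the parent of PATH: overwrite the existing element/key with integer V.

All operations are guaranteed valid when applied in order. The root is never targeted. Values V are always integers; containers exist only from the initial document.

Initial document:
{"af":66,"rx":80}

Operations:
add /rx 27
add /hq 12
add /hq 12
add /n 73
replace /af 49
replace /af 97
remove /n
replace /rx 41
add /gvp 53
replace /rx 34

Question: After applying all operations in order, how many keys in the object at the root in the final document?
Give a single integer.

After op 1 (add /rx 27): {"af":66,"rx":27}
After op 2 (add /hq 12): {"af":66,"hq":12,"rx":27}
After op 3 (add /hq 12): {"af":66,"hq":12,"rx":27}
After op 4 (add /n 73): {"af":66,"hq":12,"n":73,"rx":27}
After op 5 (replace /af 49): {"af":49,"hq":12,"n":73,"rx":27}
After op 6 (replace /af 97): {"af":97,"hq":12,"n":73,"rx":27}
After op 7 (remove /n): {"af":97,"hq":12,"rx":27}
After op 8 (replace /rx 41): {"af":97,"hq":12,"rx":41}
After op 9 (add /gvp 53): {"af":97,"gvp":53,"hq":12,"rx":41}
After op 10 (replace /rx 34): {"af":97,"gvp":53,"hq":12,"rx":34}
Size at the root: 4

Answer: 4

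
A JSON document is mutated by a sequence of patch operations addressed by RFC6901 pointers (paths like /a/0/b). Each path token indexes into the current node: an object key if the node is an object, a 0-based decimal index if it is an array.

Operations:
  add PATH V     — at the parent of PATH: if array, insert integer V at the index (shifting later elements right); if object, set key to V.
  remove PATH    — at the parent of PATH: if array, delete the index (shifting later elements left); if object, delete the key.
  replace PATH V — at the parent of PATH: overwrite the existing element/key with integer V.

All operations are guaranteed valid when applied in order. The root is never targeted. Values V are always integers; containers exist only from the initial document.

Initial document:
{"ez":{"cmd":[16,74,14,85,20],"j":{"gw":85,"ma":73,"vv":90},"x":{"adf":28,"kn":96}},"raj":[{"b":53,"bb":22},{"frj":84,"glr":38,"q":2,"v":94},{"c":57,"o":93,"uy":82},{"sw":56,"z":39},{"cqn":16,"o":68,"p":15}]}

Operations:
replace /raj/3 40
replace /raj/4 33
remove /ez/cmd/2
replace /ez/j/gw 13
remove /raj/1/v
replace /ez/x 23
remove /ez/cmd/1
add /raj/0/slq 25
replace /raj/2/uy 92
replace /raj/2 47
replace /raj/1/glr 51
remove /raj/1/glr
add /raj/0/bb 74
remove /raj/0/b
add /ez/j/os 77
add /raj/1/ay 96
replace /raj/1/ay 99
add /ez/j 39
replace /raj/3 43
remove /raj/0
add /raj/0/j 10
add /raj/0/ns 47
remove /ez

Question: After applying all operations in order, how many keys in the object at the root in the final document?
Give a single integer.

Answer: 1

Derivation:
After op 1 (replace /raj/3 40): {"ez":{"cmd":[16,74,14,85,20],"j":{"gw":85,"ma":73,"vv":90},"x":{"adf":28,"kn":96}},"raj":[{"b":53,"bb":22},{"frj":84,"glr":38,"q":2,"v":94},{"c":57,"o":93,"uy":82},40,{"cqn":16,"o":68,"p":15}]}
After op 2 (replace /raj/4 33): {"ez":{"cmd":[16,74,14,85,20],"j":{"gw":85,"ma":73,"vv":90},"x":{"adf":28,"kn":96}},"raj":[{"b":53,"bb":22},{"frj":84,"glr":38,"q":2,"v":94},{"c":57,"o":93,"uy":82},40,33]}
After op 3 (remove /ez/cmd/2): {"ez":{"cmd":[16,74,85,20],"j":{"gw":85,"ma":73,"vv":90},"x":{"adf":28,"kn":96}},"raj":[{"b":53,"bb":22},{"frj":84,"glr":38,"q":2,"v":94},{"c":57,"o":93,"uy":82},40,33]}
After op 4 (replace /ez/j/gw 13): {"ez":{"cmd":[16,74,85,20],"j":{"gw":13,"ma":73,"vv":90},"x":{"adf":28,"kn":96}},"raj":[{"b":53,"bb":22},{"frj":84,"glr":38,"q":2,"v":94},{"c":57,"o":93,"uy":82},40,33]}
After op 5 (remove /raj/1/v): {"ez":{"cmd":[16,74,85,20],"j":{"gw":13,"ma":73,"vv":90},"x":{"adf":28,"kn":96}},"raj":[{"b":53,"bb":22},{"frj":84,"glr":38,"q":2},{"c":57,"o":93,"uy":82},40,33]}
After op 6 (replace /ez/x 23): {"ez":{"cmd":[16,74,85,20],"j":{"gw":13,"ma":73,"vv":90},"x":23},"raj":[{"b":53,"bb":22},{"frj":84,"glr":38,"q":2},{"c":57,"o":93,"uy":82},40,33]}
After op 7 (remove /ez/cmd/1): {"ez":{"cmd":[16,85,20],"j":{"gw":13,"ma":73,"vv":90},"x":23},"raj":[{"b":53,"bb":22},{"frj":84,"glr":38,"q":2},{"c":57,"o":93,"uy":82},40,33]}
After op 8 (add /raj/0/slq 25): {"ez":{"cmd":[16,85,20],"j":{"gw":13,"ma":73,"vv":90},"x":23},"raj":[{"b":53,"bb":22,"slq":25},{"frj":84,"glr":38,"q":2},{"c":57,"o":93,"uy":82},40,33]}
After op 9 (replace /raj/2/uy 92): {"ez":{"cmd":[16,85,20],"j":{"gw":13,"ma":73,"vv":90},"x":23},"raj":[{"b":53,"bb":22,"slq":25},{"frj":84,"glr":38,"q":2},{"c":57,"o":93,"uy":92},40,33]}
After op 10 (replace /raj/2 47): {"ez":{"cmd":[16,85,20],"j":{"gw":13,"ma":73,"vv":90},"x":23},"raj":[{"b":53,"bb":22,"slq":25},{"frj":84,"glr":38,"q":2},47,40,33]}
After op 11 (replace /raj/1/glr 51): {"ez":{"cmd":[16,85,20],"j":{"gw":13,"ma":73,"vv":90},"x":23},"raj":[{"b":53,"bb":22,"slq":25},{"frj":84,"glr":51,"q":2},47,40,33]}
After op 12 (remove /raj/1/glr): {"ez":{"cmd":[16,85,20],"j":{"gw":13,"ma":73,"vv":90},"x":23},"raj":[{"b":53,"bb":22,"slq":25},{"frj":84,"q":2},47,40,33]}
After op 13 (add /raj/0/bb 74): {"ez":{"cmd":[16,85,20],"j":{"gw":13,"ma":73,"vv":90},"x":23},"raj":[{"b":53,"bb":74,"slq":25},{"frj":84,"q":2},47,40,33]}
After op 14 (remove /raj/0/b): {"ez":{"cmd":[16,85,20],"j":{"gw":13,"ma":73,"vv":90},"x":23},"raj":[{"bb":74,"slq":25},{"frj":84,"q":2},47,40,33]}
After op 15 (add /ez/j/os 77): {"ez":{"cmd":[16,85,20],"j":{"gw":13,"ma":73,"os":77,"vv":90},"x":23},"raj":[{"bb":74,"slq":25},{"frj":84,"q":2},47,40,33]}
After op 16 (add /raj/1/ay 96): {"ez":{"cmd":[16,85,20],"j":{"gw":13,"ma":73,"os":77,"vv":90},"x":23},"raj":[{"bb":74,"slq":25},{"ay":96,"frj":84,"q":2},47,40,33]}
After op 17 (replace /raj/1/ay 99): {"ez":{"cmd":[16,85,20],"j":{"gw":13,"ma":73,"os":77,"vv":90},"x":23},"raj":[{"bb":74,"slq":25},{"ay":99,"frj":84,"q":2},47,40,33]}
After op 18 (add /ez/j 39): {"ez":{"cmd":[16,85,20],"j":39,"x":23},"raj":[{"bb":74,"slq":25},{"ay":99,"frj":84,"q":2},47,40,33]}
After op 19 (replace /raj/3 43): {"ez":{"cmd":[16,85,20],"j":39,"x":23},"raj":[{"bb":74,"slq":25},{"ay":99,"frj":84,"q":2},47,43,33]}
After op 20 (remove /raj/0): {"ez":{"cmd":[16,85,20],"j":39,"x":23},"raj":[{"ay":99,"frj":84,"q":2},47,43,33]}
After op 21 (add /raj/0/j 10): {"ez":{"cmd":[16,85,20],"j":39,"x":23},"raj":[{"ay":99,"frj":84,"j":10,"q":2},47,43,33]}
After op 22 (add /raj/0/ns 47): {"ez":{"cmd":[16,85,20],"j":39,"x":23},"raj":[{"ay":99,"frj":84,"j":10,"ns":47,"q":2},47,43,33]}
After op 23 (remove /ez): {"raj":[{"ay":99,"frj":84,"j":10,"ns":47,"q":2},47,43,33]}
Size at the root: 1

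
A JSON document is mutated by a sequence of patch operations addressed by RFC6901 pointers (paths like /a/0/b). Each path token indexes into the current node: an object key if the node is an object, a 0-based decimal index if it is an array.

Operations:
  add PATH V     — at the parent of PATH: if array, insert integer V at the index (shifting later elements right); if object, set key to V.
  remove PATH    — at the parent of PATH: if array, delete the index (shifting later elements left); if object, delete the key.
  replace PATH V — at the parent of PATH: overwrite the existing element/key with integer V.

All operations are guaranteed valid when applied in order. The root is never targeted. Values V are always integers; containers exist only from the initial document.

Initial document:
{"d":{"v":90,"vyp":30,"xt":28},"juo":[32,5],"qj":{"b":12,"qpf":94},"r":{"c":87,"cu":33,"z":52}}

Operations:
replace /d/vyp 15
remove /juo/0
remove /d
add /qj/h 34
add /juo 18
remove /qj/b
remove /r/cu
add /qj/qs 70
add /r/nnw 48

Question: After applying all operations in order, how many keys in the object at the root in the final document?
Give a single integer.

Answer: 3

Derivation:
After op 1 (replace /d/vyp 15): {"d":{"v":90,"vyp":15,"xt":28},"juo":[32,5],"qj":{"b":12,"qpf":94},"r":{"c":87,"cu":33,"z":52}}
After op 2 (remove /juo/0): {"d":{"v":90,"vyp":15,"xt":28},"juo":[5],"qj":{"b":12,"qpf":94},"r":{"c":87,"cu":33,"z":52}}
After op 3 (remove /d): {"juo":[5],"qj":{"b":12,"qpf":94},"r":{"c":87,"cu":33,"z":52}}
After op 4 (add /qj/h 34): {"juo":[5],"qj":{"b":12,"h":34,"qpf":94},"r":{"c":87,"cu":33,"z":52}}
After op 5 (add /juo 18): {"juo":18,"qj":{"b":12,"h":34,"qpf":94},"r":{"c":87,"cu":33,"z":52}}
After op 6 (remove /qj/b): {"juo":18,"qj":{"h":34,"qpf":94},"r":{"c":87,"cu":33,"z":52}}
After op 7 (remove /r/cu): {"juo":18,"qj":{"h":34,"qpf":94},"r":{"c":87,"z":52}}
After op 8 (add /qj/qs 70): {"juo":18,"qj":{"h":34,"qpf":94,"qs":70},"r":{"c":87,"z":52}}
After op 9 (add /r/nnw 48): {"juo":18,"qj":{"h":34,"qpf":94,"qs":70},"r":{"c":87,"nnw":48,"z":52}}
Size at the root: 3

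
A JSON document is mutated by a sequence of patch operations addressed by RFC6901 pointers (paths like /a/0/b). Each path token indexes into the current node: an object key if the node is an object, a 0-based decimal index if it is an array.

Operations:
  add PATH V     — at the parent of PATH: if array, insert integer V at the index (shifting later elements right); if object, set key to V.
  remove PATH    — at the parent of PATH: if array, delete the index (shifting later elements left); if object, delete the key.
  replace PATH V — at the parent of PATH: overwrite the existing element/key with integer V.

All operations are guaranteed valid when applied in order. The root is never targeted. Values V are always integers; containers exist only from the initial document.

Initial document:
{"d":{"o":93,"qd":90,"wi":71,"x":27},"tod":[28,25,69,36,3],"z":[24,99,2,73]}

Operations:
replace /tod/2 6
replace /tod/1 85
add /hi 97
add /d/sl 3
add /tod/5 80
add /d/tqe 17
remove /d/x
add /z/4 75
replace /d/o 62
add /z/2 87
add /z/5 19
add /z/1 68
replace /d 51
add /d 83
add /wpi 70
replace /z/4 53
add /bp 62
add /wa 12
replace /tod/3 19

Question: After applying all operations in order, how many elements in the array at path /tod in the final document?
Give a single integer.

After op 1 (replace /tod/2 6): {"d":{"o":93,"qd":90,"wi":71,"x":27},"tod":[28,25,6,36,3],"z":[24,99,2,73]}
After op 2 (replace /tod/1 85): {"d":{"o":93,"qd":90,"wi":71,"x":27},"tod":[28,85,6,36,3],"z":[24,99,2,73]}
After op 3 (add /hi 97): {"d":{"o":93,"qd":90,"wi":71,"x":27},"hi":97,"tod":[28,85,6,36,3],"z":[24,99,2,73]}
After op 4 (add /d/sl 3): {"d":{"o":93,"qd":90,"sl":3,"wi":71,"x":27},"hi":97,"tod":[28,85,6,36,3],"z":[24,99,2,73]}
After op 5 (add /tod/5 80): {"d":{"o":93,"qd":90,"sl":3,"wi":71,"x":27},"hi":97,"tod":[28,85,6,36,3,80],"z":[24,99,2,73]}
After op 6 (add /d/tqe 17): {"d":{"o":93,"qd":90,"sl":3,"tqe":17,"wi":71,"x":27},"hi":97,"tod":[28,85,6,36,3,80],"z":[24,99,2,73]}
After op 7 (remove /d/x): {"d":{"o":93,"qd":90,"sl":3,"tqe":17,"wi":71},"hi":97,"tod":[28,85,6,36,3,80],"z":[24,99,2,73]}
After op 8 (add /z/4 75): {"d":{"o":93,"qd":90,"sl":3,"tqe":17,"wi":71},"hi":97,"tod":[28,85,6,36,3,80],"z":[24,99,2,73,75]}
After op 9 (replace /d/o 62): {"d":{"o":62,"qd":90,"sl":3,"tqe":17,"wi":71},"hi":97,"tod":[28,85,6,36,3,80],"z":[24,99,2,73,75]}
After op 10 (add /z/2 87): {"d":{"o":62,"qd":90,"sl":3,"tqe":17,"wi":71},"hi":97,"tod":[28,85,6,36,3,80],"z":[24,99,87,2,73,75]}
After op 11 (add /z/5 19): {"d":{"o":62,"qd":90,"sl":3,"tqe":17,"wi":71},"hi":97,"tod":[28,85,6,36,3,80],"z":[24,99,87,2,73,19,75]}
After op 12 (add /z/1 68): {"d":{"o":62,"qd":90,"sl":3,"tqe":17,"wi":71},"hi":97,"tod":[28,85,6,36,3,80],"z":[24,68,99,87,2,73,19,75]}
After op 13 (replace /d 51): {"d":51,"hi":97,"tod":[28,85,6,36,3,80],"z":[24,68,99,87,2,73,19,75]}
After op 14 (add /d 83): {"d":83,"hi":97,"tod":[28,85,6,36,3,80],"z":[24,68,99,87,2,73,19,75]}
After op 15 (add /wpi 70): {"d":83,"hi":97,"tod":[28,85,6,36,3,80],"wpi":70,"z":[24,68,99,87,2,73,19,75]}
After op 16 (replace /z/4 53): {"d":83,"hi":97,"tod":[28,85,6,36,3,80],"wpi":70,"z":[24,68,99,87,53,73,19,75]}
After op 17 (add /bp 62): {"bp":62,"d":83,"hi":97,"tod":[28,85,6,36,3,80],"wpi":70,"z":[24,68,99,87,53,73,19,75]}
After op 18 (add /wa 12): {"bp":62,"d":83,"hi":97,"tod":[28,85,6,36,3,80],"wa":12,"wpi":70,"z":[24,68,99,87,53,73,19,75]}
After op 19 (replace /tod/3 19): {"bp":62,"d":83,"hi":97,"tod":[28,85,6,19,3,80],"wa":12,"wpi":70,"z":[24,68,99,87,53,73,19,75]}
Size at path /tod: 6

Answer: 6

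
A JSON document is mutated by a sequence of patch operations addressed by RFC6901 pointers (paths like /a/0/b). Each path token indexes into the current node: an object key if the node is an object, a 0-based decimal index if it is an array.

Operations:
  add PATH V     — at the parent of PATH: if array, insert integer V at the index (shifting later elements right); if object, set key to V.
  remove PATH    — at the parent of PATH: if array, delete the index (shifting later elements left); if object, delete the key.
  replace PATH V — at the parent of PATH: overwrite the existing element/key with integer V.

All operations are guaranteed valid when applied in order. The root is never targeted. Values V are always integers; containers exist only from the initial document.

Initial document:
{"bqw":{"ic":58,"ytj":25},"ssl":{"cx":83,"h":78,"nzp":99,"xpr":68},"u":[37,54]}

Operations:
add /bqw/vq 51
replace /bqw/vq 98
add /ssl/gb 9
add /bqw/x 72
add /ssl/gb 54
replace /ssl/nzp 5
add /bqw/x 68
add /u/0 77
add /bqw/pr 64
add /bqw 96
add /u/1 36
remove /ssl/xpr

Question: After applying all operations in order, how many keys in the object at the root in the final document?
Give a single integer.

Answer: 3

Derivation:
After op 1 (add /bqw/vq 51): {"bqw":{"ic":58,"vq":51,"ytj":25},"ssl":{"cx":83,"h":78,"nzp":99,"xpr":68},"u":[37,54]}
After op 2 (replace /bqw/vq 98): {"bqw":{"ic":58,"vq":98,"ytj":25},"ssl":{"cx":83,"h":78,"nzp":99,"xpr":68},"u":[37,54]}
After op 3 (add /ssl/gb 9): {"bqw":{"ic":58,"vq":98,"ytj":25},"ssl":{"cx":83,"gb":9,"h":78,"nzp":99,"xpr":68},"u":[37,54]}
After op 4 (add /bqw/x 72): {"bqw":{"ic":58,"vq":98,"x":72,"ytj":25},"ssl":{"cx":83,"gb":9,"h":78,"nzp":99,"xpr":68},"u":[37,54]}
After op 5 (add /ssl/gb 54): {"bqw":{"ic":58,"vq":98,"x":72,"ytj":25},"ssl":{"cx":83,"gb":54,"h":78,"nzp":99,"xpr":68},"u":[37,54]}
After op 6 (replace /ssl/nzp 5): {"bqw":{"ic":58,"vq":98,"x":72,"ytj":25},"ssl":{"cx":83,"gb":54,"h":78,"nzp":5,"xpr":68},"u":[37,54]}
After op 7 (add /bqw/x 68): {"bqw":{"ic":58,"vq":98,"x":68,"ytj":25},"ssl":{"cx":83,"gb":54,"h":78,"nzp":5,"xpr":68},"u":[37,54]}
After op 8 (add /u/0 77): {"bqw":{"ic":58,"vq":98,"x":68,"ytj":25},"ssl":{"cx":83,"gb":54,"h":78,"nzp":5,"xpr":68},"u":[77,37,54]}
After op 9 (add /bqw/pr 64): {"bqw":{"ic":58,"pr":64,"vq":98,"x":68,"ytj":25},"ssl":{"cx":83,"gb":54,"h":78,"nzp":5,"xpr":68},"u":[77,37,54]}
After op 10 (add /bqw 96): {"bqw":96,"ssl":{"cx":83,"gb":54,"h":78,"nzp":5,"xpr":68},"u":[77,37,54]}
After op 11 (add /u/1 36): {"bqw":96,"ssl":{"cx":83,"gb":54,"h":78,"nzp":5,"xpr":68},"u":[77,36,37,54]}
After op 12 (remove /ssl/xpr): {"bqw":96,"ssl":{"cx":83,"gb":54,"h":78,"nzp":5},"u":[77,36,37,54]}
Size at the root: 3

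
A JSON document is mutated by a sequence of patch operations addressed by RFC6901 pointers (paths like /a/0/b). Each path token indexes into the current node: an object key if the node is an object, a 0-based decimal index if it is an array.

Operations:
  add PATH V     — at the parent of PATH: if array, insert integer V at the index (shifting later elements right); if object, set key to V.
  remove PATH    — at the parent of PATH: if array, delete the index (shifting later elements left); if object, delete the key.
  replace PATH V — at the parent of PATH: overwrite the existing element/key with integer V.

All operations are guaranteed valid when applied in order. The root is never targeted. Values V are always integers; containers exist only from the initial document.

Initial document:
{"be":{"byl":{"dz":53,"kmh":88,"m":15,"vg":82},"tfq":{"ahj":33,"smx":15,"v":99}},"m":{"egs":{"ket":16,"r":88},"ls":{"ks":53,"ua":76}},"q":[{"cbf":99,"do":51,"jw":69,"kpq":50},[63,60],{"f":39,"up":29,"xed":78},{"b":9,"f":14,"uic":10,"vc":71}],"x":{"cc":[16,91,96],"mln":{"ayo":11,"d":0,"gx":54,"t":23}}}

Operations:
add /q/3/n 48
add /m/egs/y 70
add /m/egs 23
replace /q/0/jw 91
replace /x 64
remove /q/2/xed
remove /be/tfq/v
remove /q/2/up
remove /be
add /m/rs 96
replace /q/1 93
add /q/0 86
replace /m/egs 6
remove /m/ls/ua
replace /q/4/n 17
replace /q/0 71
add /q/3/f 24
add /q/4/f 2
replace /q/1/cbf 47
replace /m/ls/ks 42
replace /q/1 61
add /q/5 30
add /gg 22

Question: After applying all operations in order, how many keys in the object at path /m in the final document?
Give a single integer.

Answer: 3

Derivation:
After op 1 (add /q/3/n 48): {"be":{"byl":{"dz":53,"kmh":88,"m":15,"vg":82},"tfq":{"ahj":33,"smx":15,"v":99}},"m":{"egs":{"ket":16,"r":88},"ls":{"ks":53,"ua":76}},"q":[{"cbf":99,"do":51,"jw":69,"kpq":50},[63,60],{"f":39,"up":29,"xed":78},{"b":9,"f":14,"n":48,"uic":10,"vc":71}],"x":{"cc":[16,91,96],"mln":{"ayo":11,"d":0,"gx":54,"t":23}}}
After op 2 (add /m/egs/y 70): {"be":{"byl":{"dz":53,"kmh":88,"m":15,"vg":82},"tfq":{"ahj":33,"smx":15,"v":99}},"m":{"egs":{"ket":16,"r":88,"y":70},"ls":{"ks":53,"ua":76}},"q":[{"cbf":99,"do":51,"jw":69,"kpq":50},[63,60],{"f":39,"up":29,"xed":78},{"b":9,"f":14,"n":48,"uic":10,"vc":71}],"x":{"cc":[16,91,96],"mln":{"ayo":11,"d":0,"gx":54,"t":23}}}
After op 3 (add /m/egs 23): {"be":{"byl":{"dz":53,"kmh":88,"m":15,"vg":82},"tfq":{"ahj":33,"smx":15,"v":99}},"m":{"egs":23,"ls":{"ks":53,"ua":76}},"q":[{"cbf":99,"do":51,"jw":69,"kpq":50},[63,60],{"f":39,"up":29,"xed":78},{"b":9,"f":14,"n":48,"uic":10,"vc":71}],"x":{"cc":[16,91,96],"mln":{"ayo":11,"d":0,"gx":54,"t":23}}}
After op 4 (replace /q/0/jw 91): {"be":{"byl":{"dz":53,"kmh":88,"m":15,"vg":82},"tfq":{"ahj":33,"smx":15,"v":99}},"m":{"egs":23,"ls":{"ks":53,"ua":76}},"q":[{"cbf":99,"do":51,"jw":91,"kpq":50},[63,60],{"f":39,"up":29,"xed":78},{"b":9,"f":14,"n":48,"uic":10,"vc":71}],"x":{"cc":[16,91,96],"mln":{"ayo":11,"d":0,"gx":54,"t":23}}}
After op 5 (replace /x 64): {"be":{"byl":{"dz":53,"kmh":88,"m":15,"vg":82},"tfq":{"ahj":33,"smx":15,"v":99}},"m":{"egs":23,"ls":{"ks":53,"ua":76}},"q":[{"cbf":99,"do":51,"jw":91,"kpq":50},[63,60],{"f":39,"up":29,"xed":78},{"b":9,"f":14,"n":48,"uic":10,"vc":71}],"x":64}
After op 6 (remove /q/2/xed): {"be":{"byl":{"dz":53,"kmh":88,"m":15,"vg":82},"tfq":{"ahj":33,"smx":15,"v":99}},"m":{"egs":23,"ls":{"ks":53,"ua":76}},"q":[{"cbf":99,"do":51,"jw":91,"kpq":50},[63,60],{"f":39,"up":29},{"b":9,"f":14,"n":48,"uic":10,"vc":71}],"x":64}
After op 7 (remove /be/tfq/v): {"be":{"byl":{"dz":53,"kmh":88,"m":15,"vg":82},"tfq":{"ahj":33,"smx":15}},"m":{"egs":23,"ls":{"ks":53,"ua":76}},"q":[{"cbf":99,"do":51,"jw":91,"kpq":50},[63,60],{"f":39,"up":29},{"b":9,"f":14,"n":48,"uic":10,"vc":71}],"x":64}
After op 8 (remove /q/2/up): {"be":{"byl":{"dz":53,"kmh":88,"m":15,"vg":82},"tfq":{"ahj":33,"smx":15}},"m":{"egs":23,"ls":{"ks":53,"ua":76}},"q":[{"cbf":99,"do":51,"jw":91,"kpq":50},[63,60],{"f":39},{"b":9,"f":14,"n":48,"uic":10,"vc":71}],"x":64}
After op 9 (remove /be): {"m":{"egs":23,"ls":{"ks":53,"ua":76}},"q":[{"cbf":99,"do":51,"jw":91,"kpq":50},[63,60],{"f":39},{"b":9,"f":14,"n":48,"uic":10,"vc":71}],"x":64}
After op 10 (add /m/rs 96): {"m":{"egs":23,"ls":{"ks":53,"ua":76},"rs":96},"q":[{"cbf":99,"do":51,"jw":91,"kpq":50},[63,60],{"f":39},{"b":9,"f":14,"n":48,"uic":10,"vc":71}],"x":64}
After op 11 (replace /q/1 93): {"m":{"egs":23,"ls":{"ks":53,"ua":76},"rs":96},"q":[{"cbf":99,"do":51,"jw":91,"kpq":50},93,{"f":39},{"b":9,"f":14,"n":48,"uic":10,"vc":71}],"x":64}
After op 12 (add /q/0 86): {"m":{"egs":23,"ls":{"ks":53,"ua":76},"rs":96},"q":[86,{"cbf":99,"do":51,"jw":91,"kpq":50},93,{"f":39},{"b":9,"f":14,"n":48,"uic":10,"vc":71}],"x":64}
After op 13 (replace /m/egs 6): {"m":{"egs":6,"ls":{"ks":53,"ua":76},"rs":96},"q":[86,{"cbf":99,"do":51,"jw":91,"kpq":50},93,{"f":39},{"b":9,"f":14,"n":48,"uic":10,"vc":71}],"x":64}
After op 14 (remove /m/ls/ua): {"m":{"egs":6,"ls":{"ks":53},"rs":96},"q":[86,{"cbf":99,"do":51,"jw":91,"kpq":50},93,{"f":39},{"b":9,"f":14,"n":48,"uic":10,"vc":71}],"x":64}
After op 15 (replace /q/4/n 17): {"m":{"egs":6,"ls":{"ks":53},"rs":96},"q":[86,{"cbf":99,"do":51,"jw":91,"kpq":50},93,{"f":39},{"b":9,"f":14,"n":17,"uic":10,"vc":71}],"x":64}
After op 16 (replace /q/0 71): {"m":{"egs":6,"ls":{"ks":53},"rs":96},"q":[71,{"cbf":99,"do":51,"jw":91,"kpq":50},93,{"f":39},{"b":9,"f":14,"n":17,"uic":10,"vc":71}],"x":64}
After op 17 (add /q/3/f 24): {"m":{"egs":6,"ls":{"ks":53},"rs":96},"q":[71,{"cbf":99,"do":51,"jw":91,"kpq":50},93,{"f":24},{"b":9,"f":14,"n":17,"uic":10,"vc":71}],"x":64}
After op 18 (add /q/4/f 2): {"m":{"egs":6,"ls":{"ks":53},"rs":96},"q":[71,{"cbf":99,"do":51,"jw":91,"kpq":50},93,{"f":24},{"b":9,"f":2,"n":17,"uic":10,"vc":71}],"x":64}
After op 19 (replace /q/1/cbf 47): {"m":{"egs":6,"ls":{"ks":53},"rs":96},"q":[71,{"cbf":47,"do":51,"jw":91,"kpq":50},93,{"f":24},{"b":9,"f":2,"n":17,"uic":10,"vc":71}],"x":64}
After op 20 (replace /m/ls/ks 42): {"m":{"egs":6,"ls":{"ks":42},"rs":96},"q":[71,{"cbf":47,"do":51,"jw":91,"kpq":50},93,{"f":24},{"b":9,"f":2,"n":17,"uic":10,"vc":71}],"x":64}
After op 21 (replace /q/1 61): {"m":{"egs":6,"ls":{"ks":42},"rs":96},"q":[71,61,93,{"f":24},{"b":9,"f":2,"n":17,"uic":10,"vc":71}],"x":64}
After op 22 (add /q/5 30): {"m":{"egs":6,"ls":{"ks":42},"rs":96},"q":[71,61,93,{"f":24},{"b":9,"f":2,"n":17,"uic":10,"vc":71},30],"x":64}
After op 23 (add /gg 22): {"gg":22,"m":{"egs":6,"ls":{"ks":42},"rs":96},"q":[71,61,93,{"f":24},{"b":9,"f":2,"n":17,"uic":10,"vc":71},30],"x":64}
Size at path /m: 3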